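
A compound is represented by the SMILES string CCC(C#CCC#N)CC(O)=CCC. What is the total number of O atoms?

1

Scan the SMILES for O atoms (remember two-letter symbols like Cl and Br are single atoms).
Oxygen count: 1.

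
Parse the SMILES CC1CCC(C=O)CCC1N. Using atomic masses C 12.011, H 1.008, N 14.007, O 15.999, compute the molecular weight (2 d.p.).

155.24 g/mol

First, the molecular formula is C9H17NO (counting implicit H from valence).
  C: 9 × 12.011 = 108.099
  H: 17 × 1.008 = 17.136
  N: 1 × 14.007 = 14.007
  O: 1 × 15.999 = 15.999
Sum: 9×12.011 + 17×1.008 + 1×14.007 + 1×15.999 = 155.241 → 155.24 g/mol.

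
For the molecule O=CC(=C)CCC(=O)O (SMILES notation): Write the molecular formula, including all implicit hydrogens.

Walk through each heavy atom and fill implicit hydrogens from standard valence (C 4, N 3, O 2, S 2, halogen 1):
  atom 1: O, bond orders sum to 2 (valence 2) → 0 H
  atom 2: C, bond orders sum to 3 (valence 4) → 1 H
  atom 3: C, bond orders sum to 4 (valence 4) → 0 H
  atom 4: C, bond orders sum to 2 (valence 4) → 2 H
  atom 5: C, bond orders sum to 2 (valence 4) → 2 H
  atom 6: C, bond orders sum to 2 (valence 4) → 2 H
  atom 7: C, bond orders sum to 4 (valence 4) → 0 H
  atom 8: O, bond orders sum to 2 (valence 2) → 0 H
  atom 9: O, bond orders sum to 1 (valence 2) → 1 H
Totals → C:6, H:8, O:3.
In Hill order: C6H8O3.

C6H8O3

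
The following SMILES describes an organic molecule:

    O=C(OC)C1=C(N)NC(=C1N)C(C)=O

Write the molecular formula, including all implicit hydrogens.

C8H11N3O3

Walk through each heavy atom and fill implicit hydrogens from standard valence (C 4, N 3, O 2, S 2, halogen 1):
  atom 1: O, bond orders sum to 2 (valence 2) → 0 H
  atom 2: C, bond orders sum to 4 (valence 4) → 0 H
  atom 3: O, bond orders sum to 2 (valence 2) → 0 H
  atom 4: C, bond orders sum to 1 (valence 4) → 3 H
  atom 5: C, bond orders sum to 4 (valence 4) → 0 H
  atom 6: C, bond orders sum to 4 (valence 4) → 0 H
  atom 7: N, bond orders sum to 1 (valence 3) → 2 H
  atom 8: N, bond orders sum to 2 (valence 3) → 1 H
  atom 9: C, bond orders sum to 4 (valence 4) → 0 H
  atom 10: C, bond orders sum to 4 (valence 4) → 0 H
  atom 11: N, bond orders sum to 1 (valence 3) → 2 H
  atom 12: C, bond orders sum to 4 (valence 4) → 0 H
  atom 13: C, bond orders sum to 1 (valence 4) → 3 H
  atom 14: O, bond orders sum to 2 (valence 2) → 0 H
Totals → C:8, H:11, N:3, O:3.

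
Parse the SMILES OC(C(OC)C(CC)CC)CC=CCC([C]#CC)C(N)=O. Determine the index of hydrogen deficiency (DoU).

Degree of unsaturation = (number of rings) + (number of π bonds).
Ring closures in the SMILES: 0.
π bonds: 2 double bonds (each 1 DoU), 1 triple bond (each 2 DoU) → 4 DoU from unsaturation.
Total DoU = 0 + 4 = 4.

4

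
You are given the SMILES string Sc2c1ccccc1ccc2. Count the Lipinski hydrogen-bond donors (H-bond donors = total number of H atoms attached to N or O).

0

Donors: find every N or O and count the H atoms it carries.
  (no N or O atoms present)
Lipinski HBD = 0.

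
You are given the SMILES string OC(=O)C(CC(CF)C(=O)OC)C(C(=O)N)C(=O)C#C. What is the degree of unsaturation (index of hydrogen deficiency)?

6

Molecular formula: C12H14FNO6.
DoU = (2C + 2 + N − H − X) / 2, where X is the halogen count and O/S are ignored.
    = (2·12 + 2 + 1 − 14 − 1) / 2 = 12 / 2 = 6.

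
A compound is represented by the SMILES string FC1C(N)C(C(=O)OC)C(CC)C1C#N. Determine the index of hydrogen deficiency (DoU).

Molecular formula: C10H15FN2O2.
DoU = (2C + 2 + N − H − X) / 2, where X is the halogen count and O/S are ignored.
    = (2·10 + 2 + 2 − 15 − 1) / 2 = 8 / 2 = 4.

4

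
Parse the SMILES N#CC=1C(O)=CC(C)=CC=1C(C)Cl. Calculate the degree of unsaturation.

Degree of unsaturation = (number of rings) + (number of π bonds).
Ring closures in the SMILES: 1.
π bonds: 3 double bonds (each 1 DoU), 1 triple bond (each 2 DoU) → 5 DoU from unsaturation.
Total DoU = 1 + 5 = 6.

6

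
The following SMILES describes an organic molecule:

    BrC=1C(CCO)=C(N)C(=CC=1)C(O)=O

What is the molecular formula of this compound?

Walk through each heavy atom and fill implicit hydrogens from standard valence (C 4, N 3, O 2, S 2, halogen 1):
  atom 1: Br (halogen, monovalent) → 0 H
  atom 2: C, bond orders sum to 4 (valence 4) → 0 H
  atom 3: C, bond orders sum to 4 (valence 4) → 0 H
  atom 4: C, bond orders sum to 2 (valence 4) → 2 H
  atom 5: C, bond orders sum to 2 (valence 4) → 2 H
  atom 6: O, bond orders sum to 1 (valence 2) → 1 H
  atom 7: C, bond orders sum to 4 (valence 4) → 0 H
  atom 8: N, bond orders sum to 1 (valence 3) → 2 H
  atom 9: C, bond orders sum to 4 (valence 4) → 0 H
  atom 10: C, bond orders sum to 3 (valence 4) → 1 H
  atom 11: C, bond orders sum to 3 (valence 4) → 1 H
  atom 12: C, bond orders sum to 4 (valence 4) → 0 H
  atom 13: O, bond orders sum to 1 (valence 2) → 1 H
  atom 14: O, bond orders sum to 2 (valence 2) → 0 H
Totals → C:9, H:10, Br:1, N:1, O:3.

C9H10BrNO3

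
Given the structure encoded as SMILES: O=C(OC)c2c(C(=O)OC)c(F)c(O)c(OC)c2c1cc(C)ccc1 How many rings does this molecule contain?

In SMILES, each pair of matching ring-closure digits denotes one ring-closing bond; the number of such bonds equals the number of independent rings.
Ring-closure bonds here: 2.

2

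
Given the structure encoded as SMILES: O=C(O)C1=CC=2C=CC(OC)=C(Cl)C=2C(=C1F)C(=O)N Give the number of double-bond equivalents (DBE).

9

Molecular formula: C13H9ClFNO4.
DoU = (2C + 2 + N − H − X) / 2, where X is the halogen count and O/S are ignored.
    = (2·13 + 2 + 1 − 9 − 2) / 2 = 18 / 2 = 9.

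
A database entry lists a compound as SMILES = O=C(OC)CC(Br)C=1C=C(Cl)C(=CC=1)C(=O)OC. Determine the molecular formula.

Walk through each heavy atom and fill implicit hydrogens from standard valence (C 4, N 3, O 2, S 2, halogen 1):
  atom 1: O, bond orders sum to 2 (valence 2) → 0 H
  atom 2: C, bond orders sum to 4 (valence 4) → 0 H
  atom 3: O, bond orders sum to 2 (valence 2) → 0 H
  atom 4: C, bond orders sum to 1 (valence 4) → 3 H
  atom 5: C, bond orders sum to 2 (valence 4) → 2 H
  atom 6: C, bond orders sum to 3 (valence 4) → 1 H
  atom 7: Br (halogen, monovalent) → 0 H
  atom 8: C, bond orders sum to 4 (valence 4) → 0 H
  atom 9: C, bond orders sum to 3 (valence 4) → 1 H
  atom 10: C, bond orders sum to 4 (valence 4) → 0 H
  atom 11: Cl (halogen, monovalent) → 0 H
  atom 12: C, bond orders sum to 4 (valence 4) → 0 H
  atom 13: C, bond orders sum to 3 (valence 4) → 1 H
  atom 14: C, bond orders sum to 3 (valence 4) → 1 H
  atom 15: C, bond orders sum to 4 (valence 4) → 0 H
  atom 16: O, bond orders sum to 2 (valence 2) → 0 H
  atom 17: O, bond orders sum to 2 (valence 2) → 0 H
  atom 18: C, bond orders sum to 1 (valence 4) → 3 H
Totals → C:12, H:12, Br:1, Cl:1, O:4.

C12H12BrClO4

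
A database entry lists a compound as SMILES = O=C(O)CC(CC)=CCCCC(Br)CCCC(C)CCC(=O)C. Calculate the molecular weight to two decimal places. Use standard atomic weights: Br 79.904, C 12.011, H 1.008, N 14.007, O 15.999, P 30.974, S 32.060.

389.37 g/mol

First, the molecular formula is C19H33BrO3 (counting implicit H from valence).
  Br: 1 × 79.904 = 79.904
  C: 19 × 12.011 = 228.209
  H: 33 × 1.008 = 33.264
  O: 3 × 15.999 = 47.997
Sum: 1×79.904 + 19×12.011 + 33×1.008 + 3×15.999 = 389.374 → 389.37 g/mol.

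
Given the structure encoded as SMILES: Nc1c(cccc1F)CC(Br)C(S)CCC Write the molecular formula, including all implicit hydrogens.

C12H17BrFNS

Walk through each heavy atom and fill implicit hydrogens from standard valence (C 4, N 3, O 2, S 2, halogen 1); for lowercase aromatic atoms, an aromatic c carries 1 H when it has two neighbours and 0 H with three, and aromatic n carries 0 H:
  atom 1: N, bond orders sum to 1 (valence 3) → 2 H
  atom 2: aromatic c, 3 neighbours → 0 H
  atom 3: aromatic c, 3 neighbours → 0 H
  atom 4: aromatic c, 2 neighbours → 1 H
  atom 5: aromatic c, 2 neighbours → 1 H
  atom 6: aromatic c, 2 neighbours → 1 H
  atom 7: aromatic c, 3 neighbours → 0 H
  atom 8: F (halogen, monovalent) → 0 H
  atom 9: C, bond orders sum to 2 (valence 4) → 2 H
  atom 10: C, bond orders sum to 3 (valence 4) → 1 H
  atom 11: Br (halogen, monovalent) → 0 H
  atom 12: C, bond orders sum to 3 (valence 4) → 1 H
  atom 13: S, bond orders sum to 1 (valence 2) → 1 H
  atom 14: C, bond orders sum to 2 (valence 4) → 2 H
  atom 15: C, bond orders sum to 2 (valence 4) → 2 H
  atom 16: C, bond orders sum to 1 (valence 4) → 3 H
Totals → C:12, H:17, Br:1, F:1, N:1, S:1.
In Hill order: C12H17BrFNS.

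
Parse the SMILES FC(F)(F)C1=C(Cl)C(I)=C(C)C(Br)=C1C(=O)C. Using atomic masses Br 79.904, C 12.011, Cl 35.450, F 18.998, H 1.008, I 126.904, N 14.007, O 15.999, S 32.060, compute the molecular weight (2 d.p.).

441.41 g/mol

First, the molecular formula is C10H6BrClF3IO (counting implicit H from valence).
  Br: 1 × 79.904 = 79.904
  C: 10 × 12.011 = 120.110
  Cl: 1 × 35.450 = 35.450
  F: 3 × 18.998 = 56.994
  H: 6 × 1.008 = 6.048
  I: 1 × 126.904 = 126.904
  O: 1 × 15.999 = 15.999
Sum: 1×79.904 + 10×12.011 + 1×35.450 + 3×18.998 + 6×1.008 + 1×126.904 + 1×15.999 = 441.409 → 441.41 g/mol.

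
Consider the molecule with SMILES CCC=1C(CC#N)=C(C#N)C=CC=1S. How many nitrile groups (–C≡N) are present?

2

The nitrile motif appears at heavy-atom positions 6, 9 in the SMILES.
Other groups present: 1 thiol.
Nitrile count: 2.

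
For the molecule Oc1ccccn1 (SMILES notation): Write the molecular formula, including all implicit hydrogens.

C5H5NO

Walk through each heavy atom and fill implicit hydrogens from standard valence (C 4, N 3, O 2, S 2, halogen 1); for lowercase aromatic atoms, an aromatic c carries 1 H when it has two neighbours and 0 H with three, and aromatic n carries 0 H:
  atom 1: O, bond orders sum to 1 (valence 2) → 1 H
  atom 2: aromatic c, 3 neighbours → 0 H
  atom 3: aromatic c, 2 neighbours → 1 H
  atom 4: aromatic c, 2 neighbours → 1 H
  atom 5: aromatic c, 2 neighbours → 1 H
  atom 6: aromatic c, 2 neighbours → 1 H
  atom 7: aromatic n, 2 neighbours → 0 H
Totals → C:5, H:5, N:1, O:1.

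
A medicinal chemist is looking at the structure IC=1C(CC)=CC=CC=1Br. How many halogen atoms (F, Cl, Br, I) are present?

2

Halogen atoms appear at heavy-atom positions 1, 10 (1×Br, 1×I).
Halogen count: 2.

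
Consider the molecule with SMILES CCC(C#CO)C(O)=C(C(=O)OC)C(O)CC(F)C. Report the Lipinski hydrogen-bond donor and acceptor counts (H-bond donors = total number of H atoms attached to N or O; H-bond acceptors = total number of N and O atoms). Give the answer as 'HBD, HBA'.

Donors: find every N or O and count the H atoms it carries.
  atom 6 (O): bond orders sum to 1 → 1 H
  atom 8 (O): bond orders sum to 1 → 1 H
  atom 11 (O): bond orders sum to 2 → 0 H
  atom 12 (O): bond orders sum to 2 → 0 H
  atom 15 (O): bond orders sum to 1 → 1 H
Lipinski HBD = 3.
Acceptors: N atoms = 0, O atoms = 5 → HBA = 5.

3, 5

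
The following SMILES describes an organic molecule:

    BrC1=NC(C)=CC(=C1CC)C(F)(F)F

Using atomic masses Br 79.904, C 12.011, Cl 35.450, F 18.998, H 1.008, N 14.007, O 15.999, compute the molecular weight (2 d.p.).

268.08 g/mol

First, the molecular formula is C9H9BrF3N (counting implicit H from valence).
  Br: 1 × 79.904 = 79.904
  C: 9 × 12.011 = 108.099
  F: 3 × 18.998 = 56.994
  H: 9 × 1.008 = 9.072
  N: 1 × 14.007 = 14.007
Sum: 1×79.904 + 9×12.011 + 3×18.998 + 9×1.008 + 1×14.007 = 268.076 → 268.08 g/mol.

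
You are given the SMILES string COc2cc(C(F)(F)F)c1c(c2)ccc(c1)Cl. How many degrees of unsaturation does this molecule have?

Molecular formula: C12H8ClF3O.
DoU = (2C + 2 + N − H − X) / 2, where X is the halogen count and O/S are ignored.
    = (2·12 + 2 + 0 − 8 − 4) / 2 = 14 / 2 = 7.

7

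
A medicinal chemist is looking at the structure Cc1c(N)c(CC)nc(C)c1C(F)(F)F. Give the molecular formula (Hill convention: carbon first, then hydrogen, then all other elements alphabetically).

C10H13F3N2

Walk through each heavy atom and fill implicit hydrogens from standard valence (C 4, N 3, O 2, S 2, halogen 1); for lowercase aromatic atoms, an aromatic c carries 1 H when it has two neighbours and 0 H with three, and aromatic n carries 0 H:
  atom 1: C, bond orders sum to 1 (valence 4) → 3 H
  atom 2: aromatic c, 3 neighbours → 0 H
  atom 3: aromatic c, 3 neighbours → 0 H
  atom 4: N, bond orders sum to 1 (valence 3) → 2 H
  atom 5: aromatic c, 3 neighbours → 0 H
  atom 6: C, bond orders sum to 2 (valence 4) → 2 H
  atom 7: C, bond orders sum to 1 (valence 4) → 3 H
  atom 8: aromatic n, 2 neighbours → 0 H
  atom 9: aromatic c, 3 neighbours → 0 H
  atom 10: C, bond orders sum to 1 (valence 4) → 3 H
  atom 11: aromatic c, 3 neighbours → 0 H
  atom 12: C, bond orders sum to 4 (valence 4) → 0 H
  atom 13: F (halogen, monovalent) → 0 H
  atom 14: F (halogen, monovalent) → 0 H
  atom 15: F (halogen, monovalent) → 0 H
Totals → C:10, H:13, F:3, N:2.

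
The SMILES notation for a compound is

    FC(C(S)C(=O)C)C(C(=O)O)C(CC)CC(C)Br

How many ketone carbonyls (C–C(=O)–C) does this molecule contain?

The ketone motif appears at heavy-atom position 5 in the SMILES.
Other groups present: 1 carboxylic acid, 1 thiol.
Ketone count: 1.

1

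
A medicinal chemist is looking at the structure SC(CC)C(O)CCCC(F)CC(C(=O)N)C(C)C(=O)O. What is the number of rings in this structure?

In SMILES, each pair of matching ring-closure digits denotes one ring-closing bond; the number of such bonds equals the number of independent rings.
Ring-closure bonds here: 0.

0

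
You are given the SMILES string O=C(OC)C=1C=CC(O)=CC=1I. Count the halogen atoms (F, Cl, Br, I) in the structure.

Halogen atoms appear at heavy-atom position 12 (1×I).
Other groups present: 1 ester, 1 hydroxyl.
Halogen count: 1.

1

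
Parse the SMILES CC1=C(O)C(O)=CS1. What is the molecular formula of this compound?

C5H6O2S

Walk through each heavy atom and fill implicit hydrogens from standard valence (C 4, N 3, O 2, S 2, halogen 1):
  atom 1: C, bond orders sum to 1 (valence 4) → 3 H
  atom 2: C, bond orders sum to 4 (valence 4) → 0 H
  atom 3: C, bond orders sum to 4 (valence 4) → 0 H
  atom 4: O, bond orders sum to 1 (valence 2) → 1 H
  atom 5: C, bond orders sum to 4 (valence 4) → 0 H
  atom 6: O, bond orders sum to 1 (valence 2) → 1 H
  atom 7: C, bond orders sum to 3 (valence 4) → 1 H
  atom 8: S, bond orders sum to 2 (valence 2) → 0 H
Totals → C:5, H:6, O:2, S:1.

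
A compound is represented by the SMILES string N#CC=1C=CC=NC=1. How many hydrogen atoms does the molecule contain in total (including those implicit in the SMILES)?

Walk through each heavy atom and fill implicit hydrogens from standard valence (C 4, N 3, O 2, S 2, halogen 1):
  atom 1: N, bond orders sum to 3 (valence 3) → 0 H
  atom 2: C, bond orders sum to 4 (valence 4) → 0 H
  atom 3: C, bond orders sum to 4 (valence 4) → 0 H
  atom 4: C, bond orders sum to 3 (valence 4) → 1 H
  atom 5: C, bond orders sum to 3 (valence 4) → 1 H
  atom 6: C, bond orders sum to 3 (valence 4) → 1 H
  atom 7: N, bond orders sum to 3 (valence 3) → 0 H
  atom 8: C, bond orders sum to 3 (valence 4) → 1 H
Total hydrogens: 4.

4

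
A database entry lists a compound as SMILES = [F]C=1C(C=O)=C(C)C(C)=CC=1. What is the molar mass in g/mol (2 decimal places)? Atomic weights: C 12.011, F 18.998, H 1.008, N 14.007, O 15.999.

First, the molecular formula is C9H9FO (counting implicit H from valence).
  C: 9 × 12.011 = 108.099
  F: 1 × 18.998 = 18.998
  H: 9 × 1.008 = 9.072
  O: 1 × 15.999 = 15.999
Sum: 9×12.011 + 1×18.998 + 9×1.008 + 1×15.999 = 152.168 → 152.17 g/mol.

152.17 g/mol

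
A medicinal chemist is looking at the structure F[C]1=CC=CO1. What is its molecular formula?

C4H3FO

Walk through each heavy atom and fill implicit hydrogens from standard valence (C 4, N 3, O 2, S 2, halogen 1):
  atom 1: F (halogen, monovalent) → 0 H
  atom 2: C with explicit H count 0
  atom 3: C, bond orders sum to 3 (valence 4) → 1 H
  atom 4: C, bond orders sum to 3 (valence 4) → 1 H
  atom 5: C, bond orders sum to 3 (valence 4) → 1 H
  atom 6: O, bond orders sum to 2 (valence 2) → 0 H
Totals → C:4, H:3, F:1, O:1.
In Hill order: C4H3FO.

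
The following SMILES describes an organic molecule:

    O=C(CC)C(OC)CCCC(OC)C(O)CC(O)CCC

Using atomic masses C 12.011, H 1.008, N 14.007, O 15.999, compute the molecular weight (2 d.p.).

304.43 g/mol

First, the molecular formula is C16H32O5 (counting implicit H from valence).
  C: 16 × 12.011 = 192.176
  H: 32 × 1.008 = 32.256
  O: 5 × 15.999 = 79.995
Sum: 16×12.011 + 32×1.008 + 5×15.999 = 304.427 → 304.43 g/mol.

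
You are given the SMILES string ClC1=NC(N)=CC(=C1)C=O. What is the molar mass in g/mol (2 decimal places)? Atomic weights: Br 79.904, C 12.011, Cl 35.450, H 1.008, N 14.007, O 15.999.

156.57 g/mol

First, the molecular formula is C6H5ClN2O (counting implicit H from valence).
  C: 6 × 12.011 = 72.066
  Cl: 1 × 35.450 = 35.450
  H: 5 × 1.008 = 5.040
  N: 2 × 14.007 = 28.014
  O: 1 × 15.999 = 15.999
Sum: 6×12.011 + 1×35.450 + 5×1.008 + 2×14.007 + 1×15.999 = 156.569 → 156.57 g/mol.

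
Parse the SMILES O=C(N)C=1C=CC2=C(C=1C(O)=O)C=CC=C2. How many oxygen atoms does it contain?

Scan the SMILES for O atoms (remember two-letter symbols like Cl and Br are single atoms).
Oxygen count: 3.

3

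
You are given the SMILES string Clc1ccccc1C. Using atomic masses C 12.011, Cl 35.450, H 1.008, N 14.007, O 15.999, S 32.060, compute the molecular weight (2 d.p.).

126.58 g/mol

First, the molecular formula is C7H7Cl (counting implicit H from valence).
  C: 7 × 12.011 = 84.077
  Cl: 1 × 35.450 = 35.450
  H: 7 × 1.008 = 7.056
Sum: 7×12.011 + 1×35.450 + 7×1.008 = 126.583 → 126.58 g/mol.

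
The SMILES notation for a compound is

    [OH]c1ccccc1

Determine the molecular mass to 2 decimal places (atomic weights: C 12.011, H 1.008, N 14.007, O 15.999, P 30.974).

First, the molecular formula is C6H6O (counting implicit H from valence).
  C: 6 × 12.011 = 72.066
  H: 6 × 1.008 = 6.048
  O: 1 × 15.999 = 15.999
Sum: 6×12.011 + 6×1.008 + 1×15.999 = 94.113 → 94.11 g/mol.

94.11 g/mol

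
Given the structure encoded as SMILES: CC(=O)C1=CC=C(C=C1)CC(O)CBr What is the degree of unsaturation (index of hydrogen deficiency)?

Degree of unsaturation = (number of rings) + (number of π bonds).
Ring closures in the SMILES: 1.
π bonds: 4 double bonds (each 1 DoU) → 4 DoU from unsaturation.
Total DoU = 1 + 4 = 5.

5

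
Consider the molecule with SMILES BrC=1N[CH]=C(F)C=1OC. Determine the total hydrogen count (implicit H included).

5

Walk through each heavy atom and fill implicit hydrogens from standard valence (C 4, N 3, O 2, S 2, halogen 1):
  atom 1: Br (halogen, monovalent) → 0 H
  atom 2: C, bond orders sum to 4 (valence 4) → 0 H
  atom 3: N, bond orders sum to 2 (valence 3) → 1 H
  atom 4: C with explicit H count 1
  atom 5: C, bond orders sum to 4 (valence 4) → 0 H
  atom 6: F (halogen, monovalent) → 0 H
  atom 7: C, bond orders sum to 4 (valence 4) → 0 H
  atom 8: O, bond orders sum to 2 (valence 2) → 0 H
  atom 9: C, bond orders sum to 1 (valence 4) → 3 H
Total hydrogens: 5.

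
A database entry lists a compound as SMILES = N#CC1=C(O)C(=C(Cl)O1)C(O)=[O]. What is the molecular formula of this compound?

Walk through each heavy atom and fill implicit hydrogens from standard valence (C 4, N 3, O 2, S 2, halogen 1):
  atom 1: N, bond orders sum to 3 (valence 3) → 0 H
  atom 2: C, bond orders sum to 4 (valence 4) → 0 H
  atom 3: C, bond orders sum to 4 (valence 4) → 0 H
  atom 4: C, bond orders sum to 4 (valence 4) → 0 H
  atom 5: O, bond orders sum to 1 (valence 2) → 1 H
  atom 6: C, bond orders sum to 4 (valence 4) → 0 H
  atom 7: C, bond orders sum to 4 (valence 4) → 0 H
  atom 8: Cl (halogen, monovalent) → 0 H
  atom 9: O, bond orders sum to 2 (valence 2) → 0 H
  atom 10: C, bond orders sum to 4 (valence 4) → 0 H
  atom 11: O, bond orders sum to 1 (valence 2) → 1 H
  atom 12: O with explicit H count 0
Totals → C:6, H:2, Cl:1, N:1, O:4.
In Hill order: C6H2ClNO4.

C6H2ClNO4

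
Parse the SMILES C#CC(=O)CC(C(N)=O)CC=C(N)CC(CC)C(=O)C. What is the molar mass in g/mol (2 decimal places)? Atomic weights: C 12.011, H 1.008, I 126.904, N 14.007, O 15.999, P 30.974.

278.35 g/mol

First, the molecular formula is C15H22N2O3 (counting implicit H from valence).
  C: 15 × 12.011 = 180.165
  H: 22 × 1.008 = 22.176
  N: 2 × 14.007 = 28.014
  O: 3 × 15.999 = 47.997
Sum: 15×12.011 + 22×1.008 + 2×14.007 + 3×15.999 = 278.352 → 278.35 g/mol.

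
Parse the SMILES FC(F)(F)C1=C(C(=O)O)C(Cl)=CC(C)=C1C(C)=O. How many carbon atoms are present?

Count every carbon token in the SMILES (each C, including those in ring-closure positions and inside branches).
Carbon count: 11.

11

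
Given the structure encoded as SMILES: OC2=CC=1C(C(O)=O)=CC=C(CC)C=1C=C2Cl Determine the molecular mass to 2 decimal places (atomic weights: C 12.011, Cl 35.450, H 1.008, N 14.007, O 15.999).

250.68 g/mol

First, the molecular formula is C13H11ClO3 (counting implicit H from valence).
  C: 13 × 12.011 = 156.143
  Cl: 1 × 35.450 = 35.450
  H: 11 × 1.008 = 11.088
  O: 3 × 15.999 = 47.997
Sum: 13×12.011 + 1×35.450 + 11×1.008 + 3×15.999 = 250.678 → 250.68 g/mol.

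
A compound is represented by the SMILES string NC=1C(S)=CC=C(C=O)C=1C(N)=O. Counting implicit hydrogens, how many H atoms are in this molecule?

8

Walk through each heavy atom and fill implicit hydrogens from standard valence (C 4, N 3, O 2, S 2, halogen 1):
  atom 1: N, bond orders sum to 1 (valence 3) → 2 H
  atom 2: C, bond orders sum to 4 (valence 4) → 0 H
  atom 3: C, bond orders sum to 4 (valence 4) → 0 H
  atom 4: S, bond orders sum to 1 (valence 2) → 1 H
  atom 5: C, bond orders sum to 3 (valence 4) → 1 H
  atom 6: C, bond orders sum to 3 (valence 4) → 1 H
  atom 7: C, bond orders sum to 4 (valence 4) → 0 H
  atom 8: C, bond orders sum to 3 (valence 4) → 1 H
  atom 9: O, bond orders sum to 2 (valence 2) → 0 H
  atom 10: C, bond orders sum to 4 (valence 4) → 0 H
  atom 11: C, bond orders sum to 4 (valence 4) → 0 H
  atom 12: N, bond orders sum to 1 (valence 3) → 2 H
  atom 13: O, bond orders sum to 2 (valence 2) → 0 H
Total hydrogens: 8.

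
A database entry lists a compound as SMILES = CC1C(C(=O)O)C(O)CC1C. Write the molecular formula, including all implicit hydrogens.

Walk through each heavy atom and fill implicit hydrogens from standard valence (C 4, N 3, O 2, S 2, halogen 1):
  atom 1: C, bond orders sum to 1 (valence 4) → 3 H
  atom 2: C, bond orders sum to 3 (valence 4) → 1 H
  atom 3: C, bond orders sum to 3 (valence 4) → 1 H
  atom 4: C, bond orders sum to 4 (valence 4) → 0 H
  atom 5: O, bond orders sum to 2 (valence 2) → 0 H
  atom 6: O, bond orders sum to 1 (valence 2) → 1 H
  atom 7: C, bond orders sum to 3 (valence 4) → 1 H
  atom 8: O, bond orders sum to 1 (valence 2) → 1 H
  atom 9: C, bond orders sum to 2 (valence 4) → 2 H
  atom 10: C, bond orders sum to 3 (valence 4) → 1 H
  atom 11: C, bond orders sum to 1 (valence 4) → 3 H
Totals → C:8, H:14, O:3.

C8H14O3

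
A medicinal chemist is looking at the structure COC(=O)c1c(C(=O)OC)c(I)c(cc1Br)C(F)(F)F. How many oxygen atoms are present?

Scan the SMILES for O atoms (remember two-letter symbols like Cl and Br are single atoms).
Oxygen count: 4.

4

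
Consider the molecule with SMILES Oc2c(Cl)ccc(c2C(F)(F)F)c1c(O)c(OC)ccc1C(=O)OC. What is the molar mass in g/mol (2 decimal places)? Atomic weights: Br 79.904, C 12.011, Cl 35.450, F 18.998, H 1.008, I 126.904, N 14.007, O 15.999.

First, the molecular formula is C16H12ClF3O5 (counting implicit H from valence).
  C: 16 × 12.011 = 192.176
  Cl: 1 × 35.450 = 35.450
  F: 3 × 18.998 = 56.994
  H: 12 × 1.008 = 12.096
  O: 5 × 15.999 = 79.995
Sum: 16×12.011 + 1×35.450 + 3×18.998 + 12×1.008 + 5×15.999 = 376.711 → 376.71 g/mol.

376.71 g/mol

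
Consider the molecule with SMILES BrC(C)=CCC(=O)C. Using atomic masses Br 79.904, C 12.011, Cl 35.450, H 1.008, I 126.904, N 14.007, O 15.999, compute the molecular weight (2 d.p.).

177.04 g/mol

First, the molecular formula is C6H9BrO (counting implicit H from valence).
  Br: 1 × 79.904 = 79.904
  C: 6 × 12.011 = 72.066
  H: 9 × 1.008 = 9.072
  O: 1 × 15.999 = 15.999
Sum: 1×79.904 + 6×12.011 + 9×1.008 + 1×15.999 = 177.041 → 177.04 g/mol.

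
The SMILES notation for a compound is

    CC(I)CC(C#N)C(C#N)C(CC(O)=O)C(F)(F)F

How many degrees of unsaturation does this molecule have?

Degree of unsaturation = (number of rings) + (number of π bonds).
Ring closures in the SMILES: 0.
π bonds: 1 double bond (each 1 DoU), 2 triple bonds (each 2 DoU) → 5 DoU from unsaturation.
Total DoU = 0 + 5 = 5.

5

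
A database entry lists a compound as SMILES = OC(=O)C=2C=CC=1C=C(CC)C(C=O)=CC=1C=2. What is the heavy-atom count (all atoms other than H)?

17

Every atom symbol written in the SMILES (organic subset) is one heavy atom; implicit H are not written.
Heavy atoms by element → C:14, O:3.
Total: 17.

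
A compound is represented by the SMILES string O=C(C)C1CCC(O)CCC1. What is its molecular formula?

C9H16O2

Walk through each heavy atom and fill implicit hydrogens from standard valence (C 4, N 3, O 2, S 2, halogen 1):
  atom 1: O, bond orders sum to 2 (valence 2) → 0 H
  atom 2: C, bond orders sum to 4 (valence 4) → 0 H
  atom 3: C, bond orders sum to 1 (valence 4) → 3 H
  atom 4: C, bond orders sum to 3 (valence 4) → 1 H
  atom 5: C, bond orders sum to 2 (valence 4) → 2 H
  atom 6: C, bond orders sum to 2 (valence 4) → 2 H
  atom 7: C, bond orders sum to 3 (valence 4) → 1 H
  atom 8: O, bond orders sum to 1 (valence 2) → 1 H
  atom 9: C, bond orders sum to 2 (valence 4) → 2 H
  atom 10: C, bond orders sum to 2 (valence 4) → 2 H
  atom 11: C, bond orders sum to 2 (valence 4) → 2 H
Totals → C:9, H:16, O:2.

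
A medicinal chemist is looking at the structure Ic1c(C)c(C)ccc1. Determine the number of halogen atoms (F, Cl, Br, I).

1

Halogen atoms appear at heavy-atom position 1 (1×I).
Halogen count: 1.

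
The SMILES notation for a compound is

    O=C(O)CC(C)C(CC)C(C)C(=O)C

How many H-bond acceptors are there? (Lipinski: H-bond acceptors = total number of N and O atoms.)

3

N atoms: 0; O atoms: 3.
Lipinski HBA = 0 + 3 = 3.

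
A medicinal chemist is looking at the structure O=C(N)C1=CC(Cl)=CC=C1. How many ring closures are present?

1

In SMILES, each pair of matching ring-closure digits denotes one ring-closing bond; the number of such bonds equals the number of independent rings.
Ring-closure bonds here: 1.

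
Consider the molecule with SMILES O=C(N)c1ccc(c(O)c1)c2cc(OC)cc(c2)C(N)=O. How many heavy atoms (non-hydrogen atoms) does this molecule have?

Every atom symbol written in the SMILES (organic subset) is one heavy atom; implicit H are not written.
Heavy atoms by element → C:15, N:2, O:4.
Total: 21.

21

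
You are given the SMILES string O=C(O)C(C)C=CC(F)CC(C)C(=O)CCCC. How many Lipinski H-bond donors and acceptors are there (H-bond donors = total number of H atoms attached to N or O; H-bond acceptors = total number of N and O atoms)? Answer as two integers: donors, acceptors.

1, 3

Donors: find every N or O and count the H atoms it carries.
  atom 1 (O): bond orders sum to 2 → 0 H
  atom 3 (O): bond orders sum to 1 → 1 H
  atom 14 (O): bond orders sum to 2 → 0 H
Lipinski HBD = 1.
Acceptors: N atoms = 0, O atoms = 3 → HBA = 3.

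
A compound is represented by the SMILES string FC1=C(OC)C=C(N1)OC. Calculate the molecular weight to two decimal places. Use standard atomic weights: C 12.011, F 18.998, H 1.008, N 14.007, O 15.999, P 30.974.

145.13 g/mol

First, the molecular formula is C6H8FNO2 (counting implicit H from valence).
  C: 6 × 12.011 = 72.066
  F: 1 × 18.998 = 18.998
  H: 8 × 1.008 = 8.064
  N: 1 × 14.007 = 14.007
  O: 2 × 15.999 = 31.998
Sum: 6×12.011 + 1×18.998 + 8×1.008 + 1×14.007 + 2×15.999 = 145.133 → 145.13 g/mol.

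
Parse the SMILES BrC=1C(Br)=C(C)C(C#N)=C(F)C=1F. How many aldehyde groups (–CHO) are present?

Scan the SMILES for the aldehyde motif — none present.
Groups that are present: 1 nitrile.

0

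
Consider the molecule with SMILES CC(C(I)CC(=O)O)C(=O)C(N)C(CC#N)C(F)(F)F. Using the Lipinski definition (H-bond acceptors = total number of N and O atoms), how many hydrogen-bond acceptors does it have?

5

N atoms: 2; O atoms: 3.
Lipinski HBA = 2 + 3 = 5.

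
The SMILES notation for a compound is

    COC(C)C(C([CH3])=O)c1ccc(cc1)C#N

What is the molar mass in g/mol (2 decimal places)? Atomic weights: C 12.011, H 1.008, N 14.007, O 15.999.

217.27 g/mol

First, the molecular formula is C13H15NO2 (counting implicit H from valence).
  C: 13 × 12.011 = 156.143
  H: 15 × 1.008 = 15.120
  N: 1 × 14.007 = 14.007
  O: 2 × 15.999 = 31.998
Sum: 13×12.011 + 15×1.008 + 1×14.007 + 2×15.999 = 217.268 → 217.27 g/mol.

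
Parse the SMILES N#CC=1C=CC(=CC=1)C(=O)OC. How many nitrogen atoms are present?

Scan the SMILES for N atoms (remember two-letter symbols like Cl and Br are single atoms).
Nitrogen count: 1.

1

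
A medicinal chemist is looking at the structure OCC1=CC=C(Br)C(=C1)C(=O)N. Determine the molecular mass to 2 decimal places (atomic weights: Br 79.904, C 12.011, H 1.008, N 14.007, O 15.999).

First, the molecular formula is C8H8BrNO2 (counting implicit H from valence).
  Br: 1 × 79.904 = 79.904
  C: 8 × 12.011 = 96.088
  H: 8 × 1.008 = 8.064
  N: 1 × 14.007 = 14.007
  O: 2 × 15.999 = 31.998
Sum: 1×79.904 + 8×12.011 + 8×1.008 + 1×14.007 + 2×15.999 = 230.061 → 230.06 g/mol.

230.06 g/mol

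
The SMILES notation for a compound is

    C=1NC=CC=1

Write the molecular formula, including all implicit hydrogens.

C4H5N

Walk through each heavy atom and fill implicit hydrogens from standard valence (C 4, N 3, O 2, S 2, halogen 1):
  atom 1: C, bond orders sum to 3 (valence 4) → 1 H
  atom 2: N, bond orders sum to 2 (valence 3) → 1 H
  atom 3: C, bond orders sum to 3 (valence 4) → 1 H
  atom 4: C, bond orders sum to 3 (valence 4) → 1 H
  atom 5: C, bond orders sum to 3 (valence 4) → 1 H
Totals → C:4, H:5, N:1.
In Hill order: C4H5N.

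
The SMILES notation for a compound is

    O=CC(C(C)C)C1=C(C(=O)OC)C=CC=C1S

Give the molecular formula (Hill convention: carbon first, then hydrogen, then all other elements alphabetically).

Walk through each heavy atom and fill implicit hydrogens from standard valence (C 4, N 3, O 2, S 2, halogen 1):
  atom 1: O, bond orders sum to 2 (valence 2) → 0 H
  atom 2: C, bond orders sum to 3 (valence 4) → 1 H
  atom 3: C, bond orders sum to 3 (valence 4) → 1 H
  atom 4: C, bond orders sum to 3 (valence 4) → 1 H
  atom 5: C, bond orders sum to 1 (valence 4) → 3 H
  atom 6: C, bond orders sum to 1 (valence 4) → 3 H
  atom 7: C, bond orders sum to 4 (valence 4) → 0 H
  atom 8: C, bond orders sum to 4 (valence 4) → 0 H
  atom 9: C, bond orders sum to 4 (valence 4) → 0 H
  atom 10: O, bond orders sum to 2 (valence 2) → 0 H
  atom 11: O, bond orders sum to 2 (valence 2) → 0 H
  atom 12: C, bond orders sum to 1 (valence 4) → 3 H
  atom 13: C, bond orders sum to 3 (valence 4) → 1 H
  atom 14: C, bond orders sum to 3 (valence 4) → 1 H
  atom 15: C, bond orders sum to 3 (valence 4) → 1 H
  atom 16: C, bond orders sum to 4 (valence 4) → 0 H
  atom 17: S, bond orders sum to 1 (valence 2) → 1 H
Totals → C:13, H:16, O:3, S:1.

C13H16O3S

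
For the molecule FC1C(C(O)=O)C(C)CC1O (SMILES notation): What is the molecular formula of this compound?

C7H11FO3

Walk through each heavy atom and fill implicit hydrogens from standard valence (C 4, N 3, O 2, S 2, halogen 1):
  atom 1: F (halogen, monovalent) → 0 H
  atom 2: C, bond orders sum to 3 (valence 4) → 1 H
  atom 3: C, bond orders sum to 3 (valence 4) → 1 H
  atom 4: C, bond orders sum to 4 (valence 4) → 0 H
  atom 5: O, bond orders sum to 1 (valence 2) → 1 H
  atom 6: O, bond orders sum to 2 (valence 2) → 0 H
  atom 7: C, bond orders sum to 3 (valence 4) → 1 H
  atom 8: C, bond orders sum to 1 (valence 4) → 3 H
  atom 9: C, bond orders sum to 2 (valence 4) → 2 H
  atom 10: C, bond orders sum to 3 (valence 4) → 1 H
  atom 11: O, bond orders sum to 1 (valence 2) → 1 H
Totals → C:7, H:11, F:1, O:3.
In Hill order: C7H11FO3.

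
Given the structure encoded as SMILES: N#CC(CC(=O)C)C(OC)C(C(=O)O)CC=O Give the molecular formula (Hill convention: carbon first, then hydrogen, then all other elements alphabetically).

C11H15NO5

Walk through each heavy atom and fill implicit hydrogens from standard valence (C 4, N 3, O 2, S 2, halogen 1):
  atom 1: N, bond orders sum to 3 (valence 3) → 0 H
  atom 2: C, bond orders sum to 4 (valence 4) → 0 H
  atom 3: C, bond orders sum to 3 (valence 4) → 1 H
  atom 4: C, bond orders sum to 2 (valence 4) → 2 H
  atom 5: C, bond orders sum to 4 (valence 4) → 0 H
  atom 6: O, bond orders sum to 2 (valence 2) → 0 H
  atom 7: C, bond orders sum to 1 (valence 4) → 3 H
  atom 8: C, bond orders sum to 3 (valence 4) → 1 H
  atom 9: O, bond orders sum to 2 (valence 2) → 0 H
  atom 10: C, bond orders sum to 1 (valence 4) → 3 H
  atom 11: C, bond orders sum to 3 (valence 4) → 1 H
  atom 12: C, bond orders sum to 4 (valence 4) → 0 H
  atom 13: O, bond orders sum to 2 (valence 2) → 0 H
  atom 14: O, bond orders sum to 1 (valence 2) → 1 H
  atom 15: C, bond orders sum to 2 (valence 4) → 2 H
  atom 16: C, bond orders sum to 3 (valence 4) → 1 H
  atom 17: O, bond orders sum to 2 (valence 2) → 0 H
Totals → C:11, H:15, N:1, O:5.
In Hill order: C11H15NO5.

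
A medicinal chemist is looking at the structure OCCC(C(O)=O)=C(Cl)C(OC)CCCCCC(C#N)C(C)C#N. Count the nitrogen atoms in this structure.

2

Scan the SMILES for N atoms (remember two-letter symbols like Cl and Br are single atoms).
Nitrogen count: 2.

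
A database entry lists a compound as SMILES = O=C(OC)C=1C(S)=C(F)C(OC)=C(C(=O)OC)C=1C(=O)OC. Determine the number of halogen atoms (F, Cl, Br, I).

Halogen atoms appear at heavy-atom position 9 (1×F).
Other groups present: 3 ester, 1 ether, 1 thiol.
Halogen count: 1.

1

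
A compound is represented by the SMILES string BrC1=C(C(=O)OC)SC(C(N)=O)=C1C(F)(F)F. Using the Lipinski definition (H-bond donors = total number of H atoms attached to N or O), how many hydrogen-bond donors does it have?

Donors: find every N or O and count the H atoms it carries.
  atom 5 (O): bond orders sum to 2 → 0 H
  atom 6 (O): bond orders sum to 2 → 0 H
  atom 11 (N): bond orders sum to 1 → 2 H
  atom 12 (O): bond orders sum to 2 → 0 H
Lipinski HBD = 2.

2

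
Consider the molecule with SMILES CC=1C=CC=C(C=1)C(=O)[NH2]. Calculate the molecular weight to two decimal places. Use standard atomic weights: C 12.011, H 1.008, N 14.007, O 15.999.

135.17 g/mol

First, the molecular formula is C8H9NO (counting implicit H from valence).
  C: 8 × 12.011 = 96.088
  H: 9 × 1.008 = 9.072
  N: 1 × 14.007 = 14.007
  O: 1 × 15.999 = 15.999
Sum: 8×12.011 + 9×1.008 + 1×14.007 + 1×15.999 = 135.166 → 135.17 g/mol.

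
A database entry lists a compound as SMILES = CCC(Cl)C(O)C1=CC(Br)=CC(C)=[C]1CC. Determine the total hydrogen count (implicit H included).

Walk through each heavy atom and fill implicit hydrogens from standard valence (C 4, N 3, O 2, S 2, halogen 1):
  atom 1: C, bond orders sum to 1 (valence 4) → 3 H
  atom 2: C, bond orders sum to 2 (valence 4) → 2 H
  atom 3: C, bond orders sum to 3 (valence 4) → 1 H
  atom 4: Cl (halogen, monovalent) → 0 H
  atom 5: C, bond orders sum to 3 (valence 4) → 1 H
  atom 6: O, bond orders sum to 1 (valence 2) → 1 H
  atom 7: C, bond orders sum to 4 (valence 4) → 0 H
  atom 8: C, bond orders sum to 3 (valence 4) → 1 H
  atom 9: C, bond orders sum to 4 (valence 4) → 0 H
  atom 10: Br (halogen, monovalent) → 0 H
  atom 11: C, bond orders sum to 3 (valence 4) → 1 H
  atom 12: C, bond orders sum to 4 (valence 4) → 0 H
  atom 13: C, bond orders sum to 1 (valence 4) → 3 H
  atom 14: C with explicit H count 0
  atom 15: C, bond orders sum to 2 (valence 4) → 2 H
  atom 16: C, bond orders sum to 1 (valence 4) → 3 H
Total hydrogens: 18.

18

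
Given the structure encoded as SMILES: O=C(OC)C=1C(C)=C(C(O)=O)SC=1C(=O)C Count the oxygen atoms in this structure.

5

Scan the SMILES for O atoms (remember two-letter symbols like Cl and Br are single atoms).
Oxygen count: 5.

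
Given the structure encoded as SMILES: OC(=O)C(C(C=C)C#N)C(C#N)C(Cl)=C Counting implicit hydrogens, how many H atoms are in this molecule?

9

Walk through each heavy atom and fill implicit hydrogens from standard valence (C 4, N 3, O 2, S 2, halogen 1):
  atom 1: O, bond orders sum to 1 (valence 2) → 1 H
  atom 2: C, bond orders sum to 4 (valence 4) → 0 H
  atom 3: O, bond orders sum to 2 (valence 2) → 0 H
  atom 4: C, bond orders sum to 3 (valence 4) → 1 H
  atom 5: C, bond orders sum to 3 (valence 4) → 1 H
  atom 6: C, bond orders sum to 3 (valence 4) → 1 H
  atom 7: C, bond orders sum to 2 (valence 4) → 2 H
  atom 8: C, bond orders sum to 4 (valence 4) → 0 H
  atom 9: N, bond orders sum to 3 (valence 3) → 0 H
  atom 10: C, bond orders sum to 3 (valence 4) → 1 H
  atom 11: C, bond orders sum to 4 (valence 4) → 0 H
  atom 12: N, bond orders sum to 3 (valence 3) → 0 H
  atom 13: C, bond orders sum to 4 (valence 4) → 0 H
  atom 14: Cl (halogen, monovalent) → 0 H
  atom 15: C, bond orders sum to 2 (valence 4) → 2 H
Total hydrogens: 9.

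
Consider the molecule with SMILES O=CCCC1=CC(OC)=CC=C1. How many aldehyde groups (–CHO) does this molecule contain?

1

The aldehyde motif appears at heavy-atom position 2 in the SMILES.
Other groups present: 1 ether.
Aldehyde count: 1.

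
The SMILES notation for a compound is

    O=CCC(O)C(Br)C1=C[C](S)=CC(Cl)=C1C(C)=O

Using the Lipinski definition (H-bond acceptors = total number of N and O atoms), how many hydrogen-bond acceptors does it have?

N atoms: 0; O atoms: 3.
Lipinski HBA = 0 + 3 = 3.

3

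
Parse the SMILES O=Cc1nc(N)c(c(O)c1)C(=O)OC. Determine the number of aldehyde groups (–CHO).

1

The aldehyde motif appears at heavy-atom position 2 in the SMILES.
Other groups present: 1 ester, 1 hydroxyl, 1 primary amine.
Aldehyde count: 1.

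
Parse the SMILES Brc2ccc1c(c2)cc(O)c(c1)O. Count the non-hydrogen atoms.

13

Every atom symbol written in the SMILES (organic subset) is one heavy atom; implicit H are not written.
Heavy atoms by element → Br:1, C:10, O:2.
Total: 13.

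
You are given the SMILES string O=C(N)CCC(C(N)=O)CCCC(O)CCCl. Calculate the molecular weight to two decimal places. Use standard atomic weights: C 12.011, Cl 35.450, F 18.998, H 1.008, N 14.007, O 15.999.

264.75 g/mol

First, the molecular formula is C11H21ClN2O3 (counting implicit H from valence).
  C: 11 × 12.011 = 132.121
  Cl: 1 × 35.450 = 35.450
  H: 21 × 1.008 = 21.168
  N: 2 × 14.007 = 28.014
  O: 3 × 15.999 = 47.997
Sum: 11×12.011 + 1×35.450 + 21×1.008 + 2×14.007 + 3×15.999 = 264.750 → 264.75 g/mol.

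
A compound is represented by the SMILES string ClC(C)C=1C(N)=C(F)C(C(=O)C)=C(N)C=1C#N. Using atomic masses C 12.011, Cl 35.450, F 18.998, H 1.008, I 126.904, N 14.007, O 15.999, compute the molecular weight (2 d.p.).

First, the molecular formula is C11H11ClFN3O (counting implicit H from valence).
  C: 11 × 12.011 = 132.121
  Cl: 1 × 35.450 = 35.450
  F: 1 × 18.998 = 18.998
  H: 11 × 1.008 = 11.088
  N: 3 × 14.007 = 42.021
  O: 1 × 15.999 = 15.999
Sum: 11×12.011 + 1×35.450 + 1×18.998 + 11×1.008 + 3×14.007 + 1×15.999 = 255.677 → 255.68 g/mol.

255.68 g/mol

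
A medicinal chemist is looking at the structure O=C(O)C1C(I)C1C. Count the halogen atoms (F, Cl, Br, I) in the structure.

1

Halogen atoms appear at heavy-atom position 6 (1×I).
Other groups present: 1 carboxylic acid.
Halogen count: 1.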